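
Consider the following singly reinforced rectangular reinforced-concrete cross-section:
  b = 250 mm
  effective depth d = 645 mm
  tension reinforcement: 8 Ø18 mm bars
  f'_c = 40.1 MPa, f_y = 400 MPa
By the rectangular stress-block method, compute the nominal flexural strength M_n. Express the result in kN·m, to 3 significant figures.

A_s = 8 × 254 = 2032 mm².
T = A_s f_y = 2032 × 400 = 812800 N = 812.8 kN.
From C = T: a = T/(0.85 f'_c b) = 812800/(0.85 × 40.1 × 250) = 95.39 mm.
M_n = T(d − a/2) = 812.8 kN × (645 − 47.695) mm = 485.49 kN·m.

M_n ≈ 485 kN·m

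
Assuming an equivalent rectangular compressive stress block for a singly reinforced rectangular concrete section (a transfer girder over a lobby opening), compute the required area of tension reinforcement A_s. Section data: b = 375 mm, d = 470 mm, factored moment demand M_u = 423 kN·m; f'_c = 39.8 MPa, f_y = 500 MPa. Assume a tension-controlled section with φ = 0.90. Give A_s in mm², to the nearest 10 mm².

M_n = M_u/φ = 423/0.90 = 470 kN·m.
With M_n = 0.85 f'_c a b (d − a/2), solve the quadratic for a:
a = d − √(d² − 2M_n/(0.85 f'_c b)) = 470 − √(470² − 2 × 470×10⁶/(0.85 × 39.8 × 375)) = 86.85 mm.
A_s = 0.85 f'_c a b / f_y = 0.85 × 39.8 × 86.85 × 375 / 500 = 2203.6 mm².

A_s ≈ 2200 mm²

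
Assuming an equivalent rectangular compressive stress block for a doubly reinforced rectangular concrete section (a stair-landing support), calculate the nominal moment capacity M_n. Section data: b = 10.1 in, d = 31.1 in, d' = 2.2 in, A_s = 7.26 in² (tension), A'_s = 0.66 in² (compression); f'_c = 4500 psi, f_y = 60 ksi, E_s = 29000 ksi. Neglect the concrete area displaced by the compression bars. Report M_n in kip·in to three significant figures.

Assume both steels yield.
a = (A_s − A'_s) f_y/(0.85 f'_c b) = (7.26 − 0.66) × 60/(0.85 × 4.5 × 10.1) = 10.250 in.
c = a/β₁ = 10.250/0.825 = 12.424 in; ε'_s = 0.003(c − d')/c = 0.0025 ≥ ε_y = 0.0021, so the compression steel yields.
M_n = (A_s − A'_s) f_y (d − a/2) + A'_s f_y (d − d') = 396 × (31.1 − 5.125) + 39.6 × (31.1 − 2.2) = 10286.1 + 1144.4 = 11430.5 kip·in.

M_n ≈ 11400 kip·in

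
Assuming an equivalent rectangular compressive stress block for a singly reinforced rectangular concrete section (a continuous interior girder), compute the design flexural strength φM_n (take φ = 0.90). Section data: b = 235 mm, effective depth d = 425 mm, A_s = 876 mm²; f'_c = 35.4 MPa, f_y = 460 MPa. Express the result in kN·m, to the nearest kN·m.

φM_n ≈ 144 kN·m

T = A_s f_y = 876 × 460 = 402960 N = 402.96 kN.
From C = T: a = T/(0.85 f'_c b) = 402960/(0.85 × 35.4 × 235) = 56.99 mm.
M_n = T(d − a/2) = 402.96 kN × (425 − 28.495) mm = 159.78 kN·m.
φM_n = 0.90 × 159.78 = 143.80 kN·m.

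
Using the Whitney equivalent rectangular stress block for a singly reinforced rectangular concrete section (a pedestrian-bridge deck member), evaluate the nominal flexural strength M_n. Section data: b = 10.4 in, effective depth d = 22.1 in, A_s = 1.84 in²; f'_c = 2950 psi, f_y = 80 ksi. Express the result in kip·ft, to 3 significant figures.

M_n ≈ 236 kip·ft

T = A_s f_y = 1.84 × 80 = 147.2 kips.
a = T/(0.85 f'_c b) = 147.2/(0.85 × 2.95 × 10.4) = 5.645 in.
M_n = T(d − a/2) = 147.2 × (22.1 − 2.8225) = 2837.6 kip·in = 2837.6/12 = 236.47 kip·ft.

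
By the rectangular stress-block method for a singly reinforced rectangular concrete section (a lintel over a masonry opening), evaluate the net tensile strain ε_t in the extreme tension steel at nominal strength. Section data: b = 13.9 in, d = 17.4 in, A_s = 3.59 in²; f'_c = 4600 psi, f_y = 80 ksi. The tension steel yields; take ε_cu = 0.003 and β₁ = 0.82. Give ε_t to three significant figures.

a = A_s f_y/(0.85 f'_c b) = 5.284 in.
β₁ = 0.82, so c = a/β₁ = 5.284/0.82 = 6.444 in.
From the linear strain diagram with ε_cu = 0.003: ε_t = 0.003 (d − c)/c = 0.003 × (17.4 − 6.444)/6.444 = 0.00510.
Since ε_t ≥ 0.005, the section is tension-controlled.

ε_t ≈ 0.00510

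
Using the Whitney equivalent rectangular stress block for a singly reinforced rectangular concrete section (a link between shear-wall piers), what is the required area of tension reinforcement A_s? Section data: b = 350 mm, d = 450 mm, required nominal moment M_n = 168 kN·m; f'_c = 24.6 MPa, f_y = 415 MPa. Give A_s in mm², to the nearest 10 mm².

A_s ≈ 960 mm²

With M_n = 0.85 f'_c a b (d − a/2), solve the quadratic for a:
a = d − √(d² − 2M_n/(0.85 f'_c b)) = 450 − √(450² − 2 × 168×10⁶/(0.85 × 24.6 × 350)) = 54.29 mm.
A_s = 0.85 f'_c a b / f_y = 0.85 × 24.6 × 54.29 × 350 / 415 = 957.4 mm².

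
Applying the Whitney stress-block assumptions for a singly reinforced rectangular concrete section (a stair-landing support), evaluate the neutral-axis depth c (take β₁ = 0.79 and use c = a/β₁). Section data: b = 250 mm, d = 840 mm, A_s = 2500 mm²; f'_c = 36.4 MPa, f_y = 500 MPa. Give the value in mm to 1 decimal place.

T = A_s f_y = 2500 × 500 = 1250000 N = 1250 kN.
Setting C = 0.85 f'_c a b equal to T: a = 1250000/(0.85 × 36.4 × 250) = 161.603 mm.
With β₁ = 0.79, c = a/β₁ = 161.603/0.79 = 204.6 mm.

c ≈ 204.6 mm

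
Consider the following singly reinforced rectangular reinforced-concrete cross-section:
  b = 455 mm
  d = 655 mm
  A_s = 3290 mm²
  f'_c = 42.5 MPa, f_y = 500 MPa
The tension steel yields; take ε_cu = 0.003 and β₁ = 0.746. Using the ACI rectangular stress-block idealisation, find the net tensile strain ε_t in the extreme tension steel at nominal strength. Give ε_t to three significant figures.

ε_t ≈ 0.0116

a = A_s f_y/(0.85 f'_c b) = 100.08 mm.
β₁ = 0.746, so c = a/β₁ = 100.08/0.746 = 134.16 mm.
From the linear strain diagram with ε_cu = 0.003: ε_t = 0.003 (d − c)/c = 0.003 × (655 − 134.16)/134.16 = 0.0116.
Since ε_t ≥ 0.005, the section is tension-controlled.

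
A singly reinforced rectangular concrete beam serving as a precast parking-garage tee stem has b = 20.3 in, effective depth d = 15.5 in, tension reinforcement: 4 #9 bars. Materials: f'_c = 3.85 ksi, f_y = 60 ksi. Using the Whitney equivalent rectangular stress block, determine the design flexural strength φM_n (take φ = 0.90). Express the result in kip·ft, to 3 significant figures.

A_s = 4 × 1 = 4 in².
T = A_s f_y = 4 × 60 = 240 kips.
a = T/(0.85 f'_c b) = 240/(0.85 × 3.85 × 20.3) = 3.613 in.
M_n = T(d − a/2) = 240 × (15.5 − 1.8065) = 3286.4 kip·in = 3286.4/12 = 273.87 kip·ft.
φM_n = 0.90 × 273.87 = 246.48 kip·ft.

φM_n ≈ 246 kip·ft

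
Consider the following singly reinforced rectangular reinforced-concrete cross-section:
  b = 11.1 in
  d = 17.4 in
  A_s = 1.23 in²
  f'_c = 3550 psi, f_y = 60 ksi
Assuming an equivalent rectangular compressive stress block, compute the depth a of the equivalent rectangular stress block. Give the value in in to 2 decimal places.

T = A_s f_y = 1.23 × 60 = 73.8 kips.
a = T/(0.85 f'_c b) = 73.8/(0.85 × 3.55 × 11.1) = 2.20 in.

a ≈ 2.20 in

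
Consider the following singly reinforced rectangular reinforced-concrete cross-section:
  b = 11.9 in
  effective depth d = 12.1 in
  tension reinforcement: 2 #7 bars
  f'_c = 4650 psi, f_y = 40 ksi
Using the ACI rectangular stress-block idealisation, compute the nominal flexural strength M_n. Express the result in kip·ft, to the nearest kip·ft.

M_n ≈ 46 kip·ft

A_s = 2 × 0.6 = 1.2 in².
T = A_s f_y = 1.2 × 40 = 48 kips.
a = T/(0.85 f'_c b) = 48/(0.85 × 4.65 × 11.9) = 1.021 in.
M_n = T(d − a/2) = 48 × (12.1 − 0.5105) = 556.3 kip·in = 556.3/12 = 46.36 kip·ft.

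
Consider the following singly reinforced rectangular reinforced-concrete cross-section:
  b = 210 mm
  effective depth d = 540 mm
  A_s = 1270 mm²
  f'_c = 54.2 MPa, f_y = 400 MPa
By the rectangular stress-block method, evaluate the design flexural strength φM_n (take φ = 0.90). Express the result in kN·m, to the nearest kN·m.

φM_n ≈ 235 kN·m

T = A_s f_y = 1270 × 400 = 508000 N = 508 kN.
From C = T: a = T/(0.85 f'_c b) = 508000/(0.85 × 54.2 × 210) = 52.51 mm.
M_n = T(d − a/2) = 508 kN × (540 − 26.255) mm = 260.98 kN·m.
φM_n = 0.90 × 260.98 = 234.88 kN·m.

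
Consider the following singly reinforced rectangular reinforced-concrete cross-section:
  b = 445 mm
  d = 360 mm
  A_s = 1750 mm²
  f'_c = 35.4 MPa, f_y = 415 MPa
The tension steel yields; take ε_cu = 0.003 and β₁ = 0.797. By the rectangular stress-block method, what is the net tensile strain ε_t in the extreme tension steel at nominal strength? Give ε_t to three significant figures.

ε_t ≈ 0.0129

a = A_s f_y/(0.85 f'_c b) = 54.24 mm.
β₁ = 0.797, so c = a/β₁ = 54.24/0.797 = 68.06 mm.
From the linear strain diagram with ε_cu = 0.003: ε_t = 0.003 (d − c)/c = 0.003 × (360 − 68.06)/68.06 = 0.0129.
Since ε_t ≥ 0.005, the section is tension-controlled.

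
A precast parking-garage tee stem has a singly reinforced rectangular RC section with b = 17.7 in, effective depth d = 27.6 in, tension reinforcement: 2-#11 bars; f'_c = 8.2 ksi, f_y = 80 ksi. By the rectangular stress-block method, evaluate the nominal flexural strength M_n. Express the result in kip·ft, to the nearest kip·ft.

M_n ≈ 553 kip·ft

A_s = 2 × 1.56 = 3.12 in².
T = A_s f_y = 3.12 × 80 = 249.6 kips.
a = T/(0.85 f'_c b) = 249.6/(0.85 × 8.2 × 17.7) = 2.023 in.
M_n = T(d − a/2) = 249.6 × (27.6 − 1.0115) = 6636.5 kip·in = 6636.5/12 = 553.04 kip·ft.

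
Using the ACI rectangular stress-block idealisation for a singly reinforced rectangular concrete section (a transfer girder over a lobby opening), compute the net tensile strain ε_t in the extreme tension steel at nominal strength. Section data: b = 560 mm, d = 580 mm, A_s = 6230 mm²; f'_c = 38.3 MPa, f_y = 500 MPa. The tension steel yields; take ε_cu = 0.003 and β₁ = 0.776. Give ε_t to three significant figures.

ε_t ≈ 0.00490

a = A_s f_y/(0.85 f'_c b) = 170.86 mm.
β₁ = 0.776, so c = a/β₁ = 170.86/0.776 = 220.18 mm.
From the linear strain diagram with ε_cu = 0.003: ε_t = 0.003 (d − c)/c = 0.003 × (580 − 220.18)/220.18 = 0.00490.
ε_t is between 0.004 and 0.005 — transition zone.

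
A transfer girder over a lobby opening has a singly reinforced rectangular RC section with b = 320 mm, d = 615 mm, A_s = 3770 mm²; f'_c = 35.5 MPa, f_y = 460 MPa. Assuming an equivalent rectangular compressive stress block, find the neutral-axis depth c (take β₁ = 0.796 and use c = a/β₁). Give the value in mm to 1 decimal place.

c ≈ 225.6 mm

T = A_s f_y = 3770 × 460 = 1734200 N = 1734.2 kN.
Setting C = 0.85 f'_c a b equal to T: a = 1734200/(0.85 × 35.5 × 320) = 179.598 mm.
With β₁ = 0.796, c = a/β₁ = 179.598/0.796 = 225.6 mm.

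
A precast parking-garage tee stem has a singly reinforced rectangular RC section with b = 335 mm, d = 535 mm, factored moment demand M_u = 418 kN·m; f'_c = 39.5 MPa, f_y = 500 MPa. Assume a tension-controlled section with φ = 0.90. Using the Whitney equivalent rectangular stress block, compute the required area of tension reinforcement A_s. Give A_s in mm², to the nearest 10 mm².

A_s ≈ 1880 mm²

M_n = M_u/φ = 418/0.90 = 464.444 kN·m.
With M_n = 0.85 f'_c a b (d − a/2), solve the quadratic for a:
a = d − √(d² − 2M_n/(0.85 f'_c b)) = 535 − √(535² − 2 × 464.444×10⁶/(0.85 × 39.5 × 335)) = 83.74 mm.
A_s = 0.85 f'_c a b / f_y = 0.85 × 39.5 × 83.74 × 335 / 500 = 1883.8 mm².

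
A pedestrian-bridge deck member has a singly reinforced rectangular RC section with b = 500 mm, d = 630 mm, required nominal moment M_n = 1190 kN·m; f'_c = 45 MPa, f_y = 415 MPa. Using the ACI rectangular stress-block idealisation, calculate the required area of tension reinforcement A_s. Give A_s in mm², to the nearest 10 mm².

A_s ≈ 4980 mm²

With M_n = 0.85 f'_c a b (d − a/2), solve the quadratic for a:
a = d − √(d² − 2M_n/(0.85 f'_c b)) = 630 − √(630² − 2 × 1190×10⁶/(0.85 × 45 × 500)) = 108.03 mm.
A_s = 0.85 f'_c a b / f_y = 0.85 × 45 × 108.03 × 500 / 415 = 4978.5 mm².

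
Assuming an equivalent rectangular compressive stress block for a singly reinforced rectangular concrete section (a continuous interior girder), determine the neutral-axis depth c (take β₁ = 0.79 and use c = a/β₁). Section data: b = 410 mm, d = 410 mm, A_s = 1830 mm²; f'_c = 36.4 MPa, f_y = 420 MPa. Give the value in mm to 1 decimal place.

c ≈ 76.7 mm

T = A_s f_y = 1830 × 420 = 768600 N = 768.6 kN.
Setting C = 0.85 f'_c a b equal to T: a = 768600/(0.85 × 36.4 × 410) = 60.589 mm.
With β₁ = 0.79, c = a/β₁ = 60.589/0.79 = 76.7 mm.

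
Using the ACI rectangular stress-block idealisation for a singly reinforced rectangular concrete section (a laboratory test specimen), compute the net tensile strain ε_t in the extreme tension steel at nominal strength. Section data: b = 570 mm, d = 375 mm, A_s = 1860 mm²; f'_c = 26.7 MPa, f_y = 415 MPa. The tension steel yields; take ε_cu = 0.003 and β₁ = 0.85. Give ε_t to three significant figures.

ε_t ≈ 0.0130

a = A_s f_y/(0.85 f'_c b) = 59.67 mm.
β₁ = 0.85, so c = a/β₁ = 59.67/0.85 = 70.20 mm.
From the linear strain diagram with ε_cu = 0.003: ε_t = 0.003 (d − c)/c = 0.003 × (375 − 70.20)/70.20 = 0.0130.
Since ε_t ≥ 0.005, the section is tension-controlled.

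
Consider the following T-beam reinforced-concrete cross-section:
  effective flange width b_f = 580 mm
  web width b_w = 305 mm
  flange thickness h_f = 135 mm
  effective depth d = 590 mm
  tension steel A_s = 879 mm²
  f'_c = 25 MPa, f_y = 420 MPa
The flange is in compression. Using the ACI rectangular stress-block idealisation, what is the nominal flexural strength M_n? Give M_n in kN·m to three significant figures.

Tension: T = A_s f_y = 879 × 420 = 369180 N.
Try a within the flange: a = T/(0.85 f'_c b_f) = 369180/(0.85 × 25 × 580) = 29.95 mm.
Since a = 29.95 ≤ h_f = 135 mm, the stress block lies entirely in the flange; analyse as a rectangular beam of width b_f.
M_n = T(d − a/2) = 369180 × (590 − 14.975) = 212.29 × 10⁶ N·mm.
M_n = 212.29 kN·m.

M_n ≈ 212 kN·m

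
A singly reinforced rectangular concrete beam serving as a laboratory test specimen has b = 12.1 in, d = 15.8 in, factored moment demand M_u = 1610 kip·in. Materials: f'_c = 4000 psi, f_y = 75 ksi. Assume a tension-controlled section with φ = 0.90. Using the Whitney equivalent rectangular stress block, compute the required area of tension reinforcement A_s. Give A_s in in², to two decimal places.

A_s ≈ 1.67 in²

M_n = M_u/φ = 1610/0.90 = 1788.89 kip·in.
From M_n = 0.85 f'_c a b (d − a/2):
a = d − √(d² − 2M_n/(0.85 f'_c b)) = 15.8 − √(15.8² − 2 × 1788.89/(0.85 × 4 × 12.1)) = 3.046 in.
A_s = 0.85 f'_c a b / f_y = 0.85 × 4 × 3.046 × 12.1 / 75 = 1.671 in².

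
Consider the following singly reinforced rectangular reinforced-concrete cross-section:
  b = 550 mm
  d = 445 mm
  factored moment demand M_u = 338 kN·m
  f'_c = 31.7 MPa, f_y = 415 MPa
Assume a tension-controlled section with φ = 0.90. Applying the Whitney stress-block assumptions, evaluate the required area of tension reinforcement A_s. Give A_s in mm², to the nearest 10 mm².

A_s ≈ 2180 mm²

M_n = M_u/φ = 338/0.90 = 375.556 kN·m.
With M_n = 0.85 f'_c a b (d − a/2), solve the quadratic for a:
a = d − √(d² − 2M_n/(0.85 f'_c b)) = 445 − √(445² − 2 × 375.556×10⁶/(0.85 × 31.7 × 550)) = 61.15 mm.
A_s = 0.85 f'_c a b / f_y = 0.85 × 31.7 × 61.15 × 550 / 415 = 2183.7 mm².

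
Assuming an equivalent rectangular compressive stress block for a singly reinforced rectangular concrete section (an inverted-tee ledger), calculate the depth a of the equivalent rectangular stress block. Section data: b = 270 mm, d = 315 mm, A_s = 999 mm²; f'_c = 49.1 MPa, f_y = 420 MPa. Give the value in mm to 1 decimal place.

a ≈ 37.2 mm

T = A_s f_y = 999 × 420 = 419580 N = 419.58 kN.
Setting C = 0.85 f'_c a b equal to T: a = 419580/(0.85 × 49.1 × 270) = 37.2 mm.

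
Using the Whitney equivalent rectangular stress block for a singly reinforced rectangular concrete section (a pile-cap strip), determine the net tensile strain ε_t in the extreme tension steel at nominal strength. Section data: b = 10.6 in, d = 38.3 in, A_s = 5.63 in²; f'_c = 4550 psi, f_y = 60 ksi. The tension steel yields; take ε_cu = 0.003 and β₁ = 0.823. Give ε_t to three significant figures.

ε_t ≈ 0.00848

a = A_s f_y/(0.85 f'_c b) = 8.240 in.
β₁ = 0.823, so c = a/β₁ = 8.240/0.823 = 10.012 in.
From the linear strain diagram with ε_cu = 0.003: ε_t = 0.003 (d − c)/c = 0.003 × (38.3 − 10.012)/10.012 = 0.00848.
Since ε_t ≥ 0.005, the section is tension-controlled.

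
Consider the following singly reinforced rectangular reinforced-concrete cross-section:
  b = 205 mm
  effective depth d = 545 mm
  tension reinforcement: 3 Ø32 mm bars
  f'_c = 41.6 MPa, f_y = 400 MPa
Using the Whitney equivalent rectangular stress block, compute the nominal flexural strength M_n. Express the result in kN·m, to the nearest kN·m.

A_s = 3 × 804 = 2412 mm².
T = A_s f_y = 2412 × 400 = 964800 N = 964.8 kN.
From C = T: a = T/(0.85 f'_c b) = 964800/(0.85 × 41.6 × 205) = 133.10 mm.
M_n = T(d − a/2) = 964.8 kN × (545 − 66.55) mm = 461.61 kN·m.

M_n ≈ 462 kN·m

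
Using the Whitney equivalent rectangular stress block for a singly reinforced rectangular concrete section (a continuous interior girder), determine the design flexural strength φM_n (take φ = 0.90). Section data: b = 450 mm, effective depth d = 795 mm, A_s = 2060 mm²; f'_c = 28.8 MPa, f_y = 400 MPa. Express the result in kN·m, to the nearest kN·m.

T = A_s f_y = 2060 × 400 = 824000 N = 824 kN.
From C = T: a = T/(0.85 f'_c b) = 824000/(0.85 × 28.8 × 450) = 74.80 mm.
M_n = T(d − a/2) = 824 kN × (795 − 37.4) mm = 624.26 kN·m.
φM_n = 0.90 × 624.26 = 561.83 kN·m.

φM_n ≈ 562 kN·m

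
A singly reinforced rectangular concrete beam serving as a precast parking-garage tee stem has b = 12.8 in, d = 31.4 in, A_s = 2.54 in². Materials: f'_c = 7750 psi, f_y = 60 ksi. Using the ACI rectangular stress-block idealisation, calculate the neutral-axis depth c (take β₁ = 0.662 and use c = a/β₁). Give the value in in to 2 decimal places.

T = A_s f_y = 2.54 × 60 = 152.4 kips.
a = T/(0.85 f'_c b) = 152.4/(0.85 × 7.75 × 12.8) = 1.8074 in.
With β₁ = 0.662, c = a/β₁ = 1.8074/0.662 = 2.73 in.

c ≈ 2.73 in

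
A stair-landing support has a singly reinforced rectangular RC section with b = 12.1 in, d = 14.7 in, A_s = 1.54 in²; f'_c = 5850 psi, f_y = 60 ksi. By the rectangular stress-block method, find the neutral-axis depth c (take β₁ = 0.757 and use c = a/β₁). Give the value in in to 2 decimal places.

c ≈ 2.03 in

T = A_s f_y = 1.54 × 60 = 92.4 kips.
a = T/(0.85 f'_c b) = 92.4/(0.85 × 5.85 × 12.1) = 1.5357 in.
With β₁ = 0.757, c = a/β₁ = 1.5357/0.757 = 2.03 in.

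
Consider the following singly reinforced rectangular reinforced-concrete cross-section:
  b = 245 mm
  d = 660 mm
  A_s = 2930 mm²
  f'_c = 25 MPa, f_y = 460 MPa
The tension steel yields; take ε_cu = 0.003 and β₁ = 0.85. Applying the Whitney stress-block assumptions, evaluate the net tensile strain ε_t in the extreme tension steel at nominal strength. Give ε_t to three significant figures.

ε_t ≈ 0.00350

a = A_s f_y/(0.85 f'_c b) = 258.88 mm.
β₁ = 0.85, so c = a/β₁ = 258.88/0.85 = 304.56 mm.
From the linear strain diagram with ε_cu = 0.003: ε_t = 0.003 (d − c)/c = 0.003 × (660 − 304.56)/304.56 = 0.00350.
ε_t < 0.004 — the section is over-reinforced for flexure under ACI limits.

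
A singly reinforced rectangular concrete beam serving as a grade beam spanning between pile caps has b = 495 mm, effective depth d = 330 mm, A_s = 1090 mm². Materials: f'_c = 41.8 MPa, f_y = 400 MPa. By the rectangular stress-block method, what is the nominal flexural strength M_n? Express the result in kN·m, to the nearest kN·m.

M_n ≈ 138 kN·m

T = A_s f_y = 1090 × 400 = 436000 N = 436 kN.
From C = T: a = T/(0.85 f'_c b) = 436000/(0.85 × 41.8 × 495) = 24.79 mm.
M_n = T(d − a/2) = 436 kN × (330 − 12.395) mm = 138.48 kN·m.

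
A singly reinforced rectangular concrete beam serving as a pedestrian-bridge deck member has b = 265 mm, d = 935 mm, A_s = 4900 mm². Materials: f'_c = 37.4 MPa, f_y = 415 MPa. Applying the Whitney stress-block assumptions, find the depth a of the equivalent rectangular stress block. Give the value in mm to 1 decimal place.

a ≈ 241.4 mm

T = A_s f_y = 4900 × 415 = 2033500 N = 2033.5 kN.
Setting C = 0.85 f'_c a b equal to T: a = 2033500/(0.85 × 37.4 × 265) = 241.4 mm.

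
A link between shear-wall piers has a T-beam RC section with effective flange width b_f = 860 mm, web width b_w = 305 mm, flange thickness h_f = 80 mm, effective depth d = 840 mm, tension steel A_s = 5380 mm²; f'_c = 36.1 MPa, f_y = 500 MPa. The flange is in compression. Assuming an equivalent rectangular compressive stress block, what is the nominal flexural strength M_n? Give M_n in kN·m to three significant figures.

M_n ≈ 2110 kN·m

Tension: T = A_s f_y = 5380 × 500 = 2690000 N.
Try a within the flange: a = T/(0.85 f'_c b_f) = 2690000/(0.85 × 36.1 × 860) = 101.94 mm.
a = 101.94 > h_f = 80 mm: the block extends into the web. Split into flange-overhang and web parts.
C_f = 0.85 f'_c (b_f − b_w) h_f = 0.85 × 36.1 × (860 − 305) × 80 = 1362414 N.
Remaining web compression depth: a_w = (T − C_f)/(0.85 f'_c b_w) = (2690000 − 1362414)/(0.85 × 36.1 × 305) = 141.85 mm.
M_n = C_f(d − h_f/2) + (T − C_f)(d − a_w/2) = 1362414 × (840 − 40) + 1327586 × (840 − 70.925) = 1089.93 + 1021.01 = 2110.94 × 10⁶ N·mm.
M_n = 2110.94 kN·m.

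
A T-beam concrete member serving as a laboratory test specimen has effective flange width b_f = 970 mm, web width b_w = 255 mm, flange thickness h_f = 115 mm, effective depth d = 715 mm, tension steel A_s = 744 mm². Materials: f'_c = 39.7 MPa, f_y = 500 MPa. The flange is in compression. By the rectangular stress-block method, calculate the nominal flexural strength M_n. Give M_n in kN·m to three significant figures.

Tension: T = A_s f_y = 744 × 500 = 372000 N.
Try a within the flange: a = T/(0.85 f'_c b_f) = 372000/(0.85 × 39.7 × 970) = 11.36 mm.
Since a = 11.36 ≤ h_f = 115 mm, the stress block lies entirely in the flange; analyse as a rectangular beam of width b_f.
M_n = T(d − a/2) = 372000 × (715 − 5.68) = 263.87 × 10⁶ N·mm.
M_n = 263.87 kN·m.

M_n ≈ 264 kN·m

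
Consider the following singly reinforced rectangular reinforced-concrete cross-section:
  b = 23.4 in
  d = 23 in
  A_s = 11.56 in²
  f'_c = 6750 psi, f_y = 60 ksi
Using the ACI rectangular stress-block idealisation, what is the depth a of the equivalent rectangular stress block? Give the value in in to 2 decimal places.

T = A_s f_y = 11.56 × 60 = 693.6 kips.
a = T/(0.85 f'_c b) = 693.6/(0.85 × 6.75 × 23.4) = 5.17 in.

a ≈ 5.17 in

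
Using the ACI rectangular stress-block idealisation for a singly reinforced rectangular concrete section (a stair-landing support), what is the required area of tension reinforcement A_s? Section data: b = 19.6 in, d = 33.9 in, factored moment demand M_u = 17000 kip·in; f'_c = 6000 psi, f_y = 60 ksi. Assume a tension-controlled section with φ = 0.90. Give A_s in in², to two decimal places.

A_s ≈ 10.21 in²

M_n = M_u/φ = 17000/0.90 = 18888.9 kip·in.
From M_n = 0.85 f'_c a b (d − a/2):
a = d − √(d² − 2M_n/(0.85 f'_c b)) = 33.9 − √(33.9² − 2 × 18888.9/(0.85 × 6 × 19.6)) = 6.128 in.
A_s = 0.85 f'_c a b / f_y = 0.85 × 6 × 6.128 × 19.6 / 60 = 10.209 in².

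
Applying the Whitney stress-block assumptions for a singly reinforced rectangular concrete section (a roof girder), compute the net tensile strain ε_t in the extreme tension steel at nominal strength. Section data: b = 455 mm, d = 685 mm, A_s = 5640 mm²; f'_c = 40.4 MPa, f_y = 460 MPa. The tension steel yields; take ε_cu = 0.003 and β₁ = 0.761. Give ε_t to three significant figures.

ε_t ≈ 0.00642

a = A_s f_y/(0.85 f'_c b) = 166.04 mm.
β₁ = 0.761, so c = a/β₁ = 166.04/0.761 = 218.19 mm.
From the linear strain diagram with ε_cu = 0.003: ε_t = 0.003 (d − c)/c = 0.003 × (685 − 218.19)/218.19 = 0.00642.
Since ε_t ≥ 0.005, the section is tension-controlled.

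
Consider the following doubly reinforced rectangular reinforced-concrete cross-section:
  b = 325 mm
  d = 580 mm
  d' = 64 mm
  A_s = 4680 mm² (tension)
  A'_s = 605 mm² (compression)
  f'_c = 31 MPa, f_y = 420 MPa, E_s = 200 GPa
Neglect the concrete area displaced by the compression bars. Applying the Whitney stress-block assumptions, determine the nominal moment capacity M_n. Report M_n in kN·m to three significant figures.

Assume both tension and compression steel yield.
Net tension couple steel: A_s − A'_s = 4075 mm².
a = (A_s − A'_s) f_y / (0.85 f'_c b) = 1711500/(0.85 × 31 × 325) = 199.85 mm.
c = a/β₁ = 199.85/0.829 = 241.07 mm; ε'_s = 0.003(c − d')/c = 0.0022 ≥ f_y/E_s = 0.0021, so compression steel does yield.
M_n = (A_s − A'_s) f_y (d − a/2) + A'_s f_y (d − d') = [1711500 × (580 − 99.925) + 254100 × (580 − 64)] × 10⁻⁶ = 821.65 + 131.12 = 952.77 kN·m.

M_n ≈ 953 kN·m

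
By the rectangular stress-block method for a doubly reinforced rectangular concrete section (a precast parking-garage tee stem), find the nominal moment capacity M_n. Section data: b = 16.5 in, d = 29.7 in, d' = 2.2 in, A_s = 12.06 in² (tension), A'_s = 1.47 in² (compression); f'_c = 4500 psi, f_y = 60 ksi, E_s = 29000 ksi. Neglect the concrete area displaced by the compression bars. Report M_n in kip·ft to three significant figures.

Assume both steels yield.
a = (A_s − A'_s) f_y/(0.85 f'_c b) = (12.06 − 1.47) × 60/(0.85 × 4.5 × 16.5) = 10.068 in.
c = a/β₁ = 10.068/0.825 = 12.204 in; ε'_s = 0.003(c − d')/c = 0.0025 ≥ ε_y = 0.0021, so the compression steel yields.
M_n = (A_s − A'_s) f_y (d − a/2) + A'_s f_y (d − d') = 635.4 × (29.7 − 5.034) + 88.2 × (29.7 − 2.2) = 15672.8 + 2425.5 = 18098.3 kip·in = 18098.3/12 = 1508.19 kip·ft.

M_n ≈ 1510 kip·ft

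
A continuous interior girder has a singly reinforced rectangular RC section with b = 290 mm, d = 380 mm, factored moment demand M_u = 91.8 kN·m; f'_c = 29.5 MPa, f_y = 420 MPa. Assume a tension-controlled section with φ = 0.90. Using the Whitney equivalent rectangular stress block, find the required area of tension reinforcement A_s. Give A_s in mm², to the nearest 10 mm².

M_n = M_u/φ = 91.8/0.90 = 102 kN·m.
With M_n = 0.85 f'_c a b (d − a/2), solve the quadratic for a:
a = d − √(d² − 2M_n/(0.85 f'_c b)) = 380 − √(380² − 2 × 102×10⁶/(0.85 × 29.5 × 290)) = 38.90 mm.
A_s = 0.85 f'_c a b / f_y = 0.85 × 29.5 × 38.90 × 290 / 420 = 673.5 mm².

A_s ≈ 670 mm²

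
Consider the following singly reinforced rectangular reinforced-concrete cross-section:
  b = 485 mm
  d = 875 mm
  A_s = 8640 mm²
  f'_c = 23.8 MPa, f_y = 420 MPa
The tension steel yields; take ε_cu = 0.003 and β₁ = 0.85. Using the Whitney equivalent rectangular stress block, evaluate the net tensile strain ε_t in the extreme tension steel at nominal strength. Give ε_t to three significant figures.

a = A_s f_y/(0.85 f'_c b) = 369.85 mm.
β₁ = 0.85, so c = a/β₁ = 369.85/0.85 = 435.12 mm.
From the linear strain diagram with ε_cu = 0.003: ε_t = 0.003 (d − c)/c = 0.003 × (875 − 435.12)/435.12 = 0.00303.
ε_t < 0.004 — the section is over-reinforced for flexure under ACI limits.

ε_t ≈ 0.00303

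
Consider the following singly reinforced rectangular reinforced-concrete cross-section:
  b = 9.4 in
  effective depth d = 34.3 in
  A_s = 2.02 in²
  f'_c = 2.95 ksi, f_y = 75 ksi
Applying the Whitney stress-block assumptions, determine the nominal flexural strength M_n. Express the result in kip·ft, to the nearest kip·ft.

M_n ≈ 392 kip·ft

T = A_s f_y = 2.02 × 75 = 151.5 kips.
a = T/(0.85 f'_c b) = 151.5/(0.85 × 2.95 × 9.4) = 6.428 in.
M_n = T(d − a/2) = 151.5 × (34.3 − 3.214) = 4709.5 kip·in = 4709.5/12 = 392.46 kip·ft.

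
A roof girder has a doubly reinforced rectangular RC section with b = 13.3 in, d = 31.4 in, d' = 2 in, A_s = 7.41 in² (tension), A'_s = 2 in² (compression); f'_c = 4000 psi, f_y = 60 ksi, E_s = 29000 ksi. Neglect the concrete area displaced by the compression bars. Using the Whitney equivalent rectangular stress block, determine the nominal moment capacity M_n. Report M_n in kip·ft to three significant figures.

M_n ≈ 1050 kip·ft

Assume both steels yield.
a = (A_s − A'_s) f_y/(0.85 f'_c b) = (7.41 − 2) × 60/(0.85 × 4 × 13.3) = 7.178 in.
c = a/β₁ = 7.178/0.85 = 8.445 in; ε'_s = 0.003(c − d')/c = 0.0023 ≥ ε_y = 0.0021, so the compression steel yields.
M_n = (A_s − A'_s) f_y (d − a/2) + A'_s f_y (d − d') = 324.6 × (31.4 − 3.589) + 120 × (31.4 − 2) = 9027.5 + 3528.0 = 12555.5 kip·in = 12555.5/12 = 1046.29 kip·ft.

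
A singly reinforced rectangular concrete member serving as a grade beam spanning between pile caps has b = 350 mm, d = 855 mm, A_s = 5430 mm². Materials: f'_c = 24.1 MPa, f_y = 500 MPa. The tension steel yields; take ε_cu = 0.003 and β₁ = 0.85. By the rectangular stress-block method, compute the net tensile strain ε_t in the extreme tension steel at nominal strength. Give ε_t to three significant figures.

a = A_s f_y/(0.85 f'_c b) = 378.67 mm.
β₁ = 0.85, so c = a/β₁ = 378.67/0.85 = 445.49 mm.
From the linear strain diagram with ε_cu = 0.003: ε_t = 0.003 (d − c)/c = 0.003 × (855 − 445.49)/445.49 = 0.00276.
ε_t < 0.004 — the section is over-reinforced for flexure under ACI limits.

ε_t ≈ 0.00276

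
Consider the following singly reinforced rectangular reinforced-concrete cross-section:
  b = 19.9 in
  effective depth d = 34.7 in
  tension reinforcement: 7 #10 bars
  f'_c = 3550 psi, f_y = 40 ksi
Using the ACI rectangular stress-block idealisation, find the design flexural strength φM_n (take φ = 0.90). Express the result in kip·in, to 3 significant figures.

A_s = 7 × 1.27 = 8.89 in².
T = A_s f_y = 8.89 × 40 = 355.6 kips.
a = T/(0.85 f'_c b) = 355.6/(0.85 × 3.55 × 19.9) = 5.922 in.
M_n = T(d − a/2) = 355.6 × (34.7 − 2.961) = 11286.4 kip·in.
φM_n = 0.90 × 11286.4 = 10157.8 kip·in.

φM_n ≈ 10200 kip·in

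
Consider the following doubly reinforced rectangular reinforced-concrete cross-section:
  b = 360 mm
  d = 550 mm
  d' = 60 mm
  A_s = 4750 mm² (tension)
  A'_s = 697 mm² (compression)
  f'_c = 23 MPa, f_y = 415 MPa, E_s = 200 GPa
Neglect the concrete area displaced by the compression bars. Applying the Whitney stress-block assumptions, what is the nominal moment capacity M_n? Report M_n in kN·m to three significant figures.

Assume both tension and compression steel yield.
Net tension couple steel: A_s − A'_s = 4053 mm².
a = (A_s − A'_s) f_y / (0.85 f'_c b) = 1681995/(0.85 × 23 × 360) = 238.99 mm.
c = a/β₁ = 238.99/0.85 = 281.16 mm; ε'_s = 0.003(c − d')/c = 0.0024 ≥ f_y/E_s = 0.0021, so compression steel does yield.
M_n = (A_s − A'_s) f_y (d − a/2) + A'_s f_y (d − d') = [1681995 × (550 − 119.495) + 289255 × (550 − 60)] × 10⁻⁶ = 724.11 + 141.73 = 865.84 kN·m.

M_n ≈ 866 kN·m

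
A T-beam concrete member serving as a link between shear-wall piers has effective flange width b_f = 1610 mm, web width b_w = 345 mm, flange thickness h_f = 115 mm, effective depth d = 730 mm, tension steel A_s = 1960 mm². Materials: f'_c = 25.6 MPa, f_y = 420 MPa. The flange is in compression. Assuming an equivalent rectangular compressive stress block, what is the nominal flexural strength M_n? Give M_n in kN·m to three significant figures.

M_n ≈ 591 kN·m

Tension: T = A_s f_y = 1960 × 420 = 823200 N.
Try a within the flange: a = T/(0.85 f'_c b_f) = 823200/(0.85 × 25.6 × 1610) = 23.50 mm.
Since a = 23.50 ≤ h_f = 115 mm, the stress block lies entirely in the flange; analyse as a rectangular beam of width b_f.
M_n = T(d − a/2) = 823200 × (730 − 11.75) = 591.26 × 10⁶ N·mm.
M_n = 591.26 kN·m.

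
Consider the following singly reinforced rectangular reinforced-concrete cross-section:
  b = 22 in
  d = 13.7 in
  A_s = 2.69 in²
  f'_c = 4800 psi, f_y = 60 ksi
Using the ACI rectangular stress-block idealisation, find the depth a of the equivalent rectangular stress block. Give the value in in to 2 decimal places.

T = A_s f_y = 2.69 × 60 = 161.4 kips.
a = T/(0.85 f'_c b) = 161.4/(0.85 × 4.8 × 22) = 1.80 in.

a ≈ 1.80 in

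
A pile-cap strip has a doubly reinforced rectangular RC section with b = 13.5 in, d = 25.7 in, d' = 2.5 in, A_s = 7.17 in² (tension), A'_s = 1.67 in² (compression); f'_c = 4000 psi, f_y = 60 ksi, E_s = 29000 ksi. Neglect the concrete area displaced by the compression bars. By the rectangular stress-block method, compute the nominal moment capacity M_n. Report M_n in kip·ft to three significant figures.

Assume both steels yield.
a = (A_s − A'_s) f_y/(0.85 f'_c b) = (7.17 − 1.67) × 60/(0.85 × 4 × 13.5) = 7.190 in.
c = a/β₁ = 7.190/0.85 = 8.459 in; ε'_s = 0.003(c − d')/c = 0.0021 ≥ ε_y = 0.0021, so the compression steel yields.
M_n = (A_s − A'_s) f_y (d − a/2) + A'_s f_y (d − d') = 330 × (25.7 − 3.595) + 100.2 × (25.7 − 2.5) = 7294.7 + 2324.6 = 9619.3 kip·in = 9619.3/12 = 801.61 kip·ft.

M_n ≈ 802 kip·ft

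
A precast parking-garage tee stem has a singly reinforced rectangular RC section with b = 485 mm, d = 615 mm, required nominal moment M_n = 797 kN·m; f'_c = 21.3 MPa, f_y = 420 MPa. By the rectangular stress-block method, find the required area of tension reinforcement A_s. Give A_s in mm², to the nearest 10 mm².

With M_n = 0.85 f'_c a b (d − a/2), solve the quadratic for a:
a = d − √(d² − 2M_n/(0.85 f'_c b)) = 615 − √(615² − 2 × 797×10⁶/(0.85 × 21.3 × 485)) = 171.50 mm.
A_s = 0.85 f'_c a b / f_y = 0.85 × 21.3 × 171.50 × 485 / 420 = 3585.5 mm².

A_s ≈ 3590 mm²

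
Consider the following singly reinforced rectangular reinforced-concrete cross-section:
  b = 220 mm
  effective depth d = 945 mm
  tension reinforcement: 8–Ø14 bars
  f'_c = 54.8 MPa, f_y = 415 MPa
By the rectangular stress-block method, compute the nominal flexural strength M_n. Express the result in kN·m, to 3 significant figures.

M_n ≈ 470 kN·m

A_s = 8 × 154 = 1232 mm².
T = A_s f_y = 1232 × 415 = 511280 N = 511.28 kN.
From C = T: a = T/(0.85 f'_c b) = 511280/(0.85 × 54.8 × 220) = 49.89 mm.
M_n = T(d − a/2) = 511.28 kN × (945 − 24.945) mm = 470.41 kN·m.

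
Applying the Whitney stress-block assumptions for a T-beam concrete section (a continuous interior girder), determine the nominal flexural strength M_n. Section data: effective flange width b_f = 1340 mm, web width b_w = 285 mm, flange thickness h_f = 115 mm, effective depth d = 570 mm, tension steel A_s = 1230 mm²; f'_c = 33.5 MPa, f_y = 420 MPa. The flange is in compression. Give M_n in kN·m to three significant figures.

M_n ≈ 291 kN·m

Tension: T = A_s f_y = 1230 × 420 = 516600 N.
Try a within the flange: a = T/(0.85 f'_c b_f) = 516600/(0.85 × 33.5 × 1340) = 13.54 mm.
Since a = 13.54 ≤ h_f = 115 mm, the stress block lies entirely in the flange; analyse as a rectangular beam of width b_f.
M_n = T(d − a/2) = 516600 × (570 − 6.77) = 290.96 × 10⁶ N·mm.
M_n = 290.96 kN·m.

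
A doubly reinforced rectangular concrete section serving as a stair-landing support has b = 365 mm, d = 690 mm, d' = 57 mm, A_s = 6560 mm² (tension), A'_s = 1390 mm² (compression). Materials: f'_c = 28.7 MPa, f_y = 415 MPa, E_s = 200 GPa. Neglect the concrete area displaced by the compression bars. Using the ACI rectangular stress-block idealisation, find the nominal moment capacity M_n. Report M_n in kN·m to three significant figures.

M_n ≈ 1590 kN·m

Assume both tension and compression steel yield.
Net tension couple steel: A_s − A'_s = 5170 mm².
a = (A_s − A'_s) f_y / (0.85 f'_c b) = 2145550/(0.85 × 28.7 × 365) = 240.96 mm.
c = a/β₁ = 240.96/0.845 = 285.16 mm; ε'_s = 0.003(c − d')/c = 0.0024 ≥ f_y/E_s = 0.0021, so compression steel does yield.
M_n = (A_s − A'_s) f_y (d − a/2) + A'_s f_y (d − d') = [2145550 × (690 − 120.48) + 576850 × (690 − 57)] × 10⁻⁶ = 1221.93 + 365.15 = 1587.08 kN·m.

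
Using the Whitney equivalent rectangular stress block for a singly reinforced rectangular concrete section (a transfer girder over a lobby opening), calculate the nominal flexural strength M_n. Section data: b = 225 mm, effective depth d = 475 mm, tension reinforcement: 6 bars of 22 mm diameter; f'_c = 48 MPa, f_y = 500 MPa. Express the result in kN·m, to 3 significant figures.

M_n ≈ 471 kN·m

A_s = 6 × 380 = 2280 mm².
T = A_s f_y = 2280 × 500 = 1140000 N = 1140 kN.
From C = T: a = T/(0.85 f'_c b) = 1140000/(0.85 × 48 × 225) = 124.18 mm.
M_n = T(d − a/2) = 1140 kN × (475 − 62.09) mm = 470.72 kN·m.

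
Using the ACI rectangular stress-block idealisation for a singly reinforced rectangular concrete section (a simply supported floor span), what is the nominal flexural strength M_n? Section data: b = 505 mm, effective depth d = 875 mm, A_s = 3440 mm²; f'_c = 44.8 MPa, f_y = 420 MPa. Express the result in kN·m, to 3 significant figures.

M_n ≈ 1210 kN·m

T = A_s f_y = 3440 × 420 = 1444800 N = 1444.8 kN.
From C = T: a = T/(0.85 f'_c b) = 1444800/(0.85 × 44.8 × 505) = 75.13 mm.
M_n = T(d − a/2) = 1444.8 kN × (875 − 37.565) mm = 1209.93 kN·m.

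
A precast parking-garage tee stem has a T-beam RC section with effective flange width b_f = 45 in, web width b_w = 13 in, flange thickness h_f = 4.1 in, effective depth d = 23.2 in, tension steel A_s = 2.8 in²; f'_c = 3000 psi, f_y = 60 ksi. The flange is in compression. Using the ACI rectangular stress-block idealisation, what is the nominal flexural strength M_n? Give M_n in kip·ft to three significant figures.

M_n ≈ 315 kip·ft

Tension: T = A_s f_y = 2.8 × 60 = 168 kips.
Try a within the flange: a = T/(0.85 f'_c b_f) = 168/(0.85 × 3 × 45) = 1.464 in.
Since a = 1.464 ≤ h_f = 4.1 in, the stress block lies entirely in the flange; analyse as a rectangular beam of width b_f.
M_n = T(d − a/2) = 168 × (23.2 − 0.732) = 3774.6 kip·in.
M_n = 3774.6/12 = 314.55 kip·ft.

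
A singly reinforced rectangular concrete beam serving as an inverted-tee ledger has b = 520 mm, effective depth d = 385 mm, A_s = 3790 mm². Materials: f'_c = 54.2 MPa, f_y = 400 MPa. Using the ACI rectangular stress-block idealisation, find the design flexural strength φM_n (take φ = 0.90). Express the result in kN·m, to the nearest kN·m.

φM_n ≈ 482 kN·m

T = A_s f_y = 3790 × 400 = 1516000 N = 1516 kN.
From C = T: a = T/(0.85 f'_c b) = 1516000/(0.85 × 54.2 × 520) = 63.28 mm.
M_n = T(d − a/2) = 1516 kN × (385 − 31.64) mm = 535.69 kN·m.
φM_n = 0.90 × 535.69 = 482.12 kN·m.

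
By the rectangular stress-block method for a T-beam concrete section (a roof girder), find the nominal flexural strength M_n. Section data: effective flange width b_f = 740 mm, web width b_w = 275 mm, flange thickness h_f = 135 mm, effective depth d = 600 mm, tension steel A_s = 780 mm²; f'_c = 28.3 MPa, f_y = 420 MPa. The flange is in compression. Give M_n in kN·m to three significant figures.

Tension: T = A_s f_y = 780 × 420 = 327600 N.
Try a within the flange: a = T/(0.85 f'_c b_f) = 327600/(0.85 × 28.3 × 740) = 18.40 mm.
Since a = 18.40 ≤ h_f = 135 mm, the stress block lies entirely in the flange; analyse as a rectangular beam of width b_f.
M_n = T(d − a/2) = 327600 × (600 − 9.2) = 193.55 × 10⁶ N·mm.
M_n = 193.55 kN·m.

M_n ≈ 194 kN·m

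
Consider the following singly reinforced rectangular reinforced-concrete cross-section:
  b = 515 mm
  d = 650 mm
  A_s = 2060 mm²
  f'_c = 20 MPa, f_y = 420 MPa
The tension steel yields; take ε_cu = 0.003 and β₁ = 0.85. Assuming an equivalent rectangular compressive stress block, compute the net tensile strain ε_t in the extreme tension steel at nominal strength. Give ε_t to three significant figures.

ε_t ≈ 0.0138

a = A_s f_y/(0.85 f'_c b) = 98.82 mm.
β₁ = 0.85, so c = a/β₁ = 98.82/0.85 = 116.26 mm.
From the linear strain diagram with ε_cu = 0.003: ε_t = 0.003 (d − c)/c = 0.003 × (650 − 116.26)/116.26 = 0.0138.
Since ε_t ≥ 0.005, the section is tension-controlled.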